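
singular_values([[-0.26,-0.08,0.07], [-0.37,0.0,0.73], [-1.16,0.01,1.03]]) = [1.75, 0.3, 0.07]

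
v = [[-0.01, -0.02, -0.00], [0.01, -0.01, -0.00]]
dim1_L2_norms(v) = [0.02, 0.01]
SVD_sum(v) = [[-0.01, -0.02, 0.00], [-0.0, -0.01, 0.00]] + [[-0.0, 0.0, 0.0],[0.01, -0.0, 0.0]]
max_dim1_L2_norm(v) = 0.02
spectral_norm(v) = 0.02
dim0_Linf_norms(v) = [0.01, 0.02, 0.0]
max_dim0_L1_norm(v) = 0.03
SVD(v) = [[-0.96,-0.29], [-0.29,0.96]] @ diag([0.02302775637731995, 0.013027756377319944]) @ [[0.29, 0.96, 0.00], [0.96, -0.29, 0.00]]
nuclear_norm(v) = 0.04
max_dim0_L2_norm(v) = 0.02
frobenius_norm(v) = 0.03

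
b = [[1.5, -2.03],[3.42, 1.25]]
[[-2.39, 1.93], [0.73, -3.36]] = b @ [[-0.17, -0.50], [1.05, -1.32]]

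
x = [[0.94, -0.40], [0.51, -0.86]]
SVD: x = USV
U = [[-0.72, -0.7], [-0.7, 0.72]]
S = [1.36, 0.44]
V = [[-0.76,0.65], [-0.65,-0.76]]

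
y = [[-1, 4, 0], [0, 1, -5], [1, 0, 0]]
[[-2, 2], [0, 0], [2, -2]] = y@ [[2, -2], [0, 0], [0, 0]]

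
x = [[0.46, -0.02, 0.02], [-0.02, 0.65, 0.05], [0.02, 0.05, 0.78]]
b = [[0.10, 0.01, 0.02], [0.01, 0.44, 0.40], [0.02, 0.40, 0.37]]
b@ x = [[0.05,0.01,0.02], [0.00,0.31,0.33], [0.01,0.28,0.31]]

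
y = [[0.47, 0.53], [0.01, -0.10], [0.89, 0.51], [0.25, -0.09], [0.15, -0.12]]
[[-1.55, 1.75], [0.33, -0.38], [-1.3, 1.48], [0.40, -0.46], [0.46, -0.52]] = y @ [[0.42,-0.48], [-3.29,3.73]]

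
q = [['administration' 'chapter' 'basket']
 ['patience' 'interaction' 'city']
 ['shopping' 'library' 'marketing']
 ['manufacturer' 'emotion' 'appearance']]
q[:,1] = ['chapter', 'interaction', 'library', 'emotion']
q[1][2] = 'city'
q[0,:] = ['administration', 'chapter', 'basket']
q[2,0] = 'shopping'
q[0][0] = 'administration'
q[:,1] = ['chapter', 'interaction', 'library', 'emotion']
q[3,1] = 'emotion'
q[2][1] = 'library'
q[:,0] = ['administration', 'patience', 'shopping', 'manufacturer']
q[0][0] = 'administration'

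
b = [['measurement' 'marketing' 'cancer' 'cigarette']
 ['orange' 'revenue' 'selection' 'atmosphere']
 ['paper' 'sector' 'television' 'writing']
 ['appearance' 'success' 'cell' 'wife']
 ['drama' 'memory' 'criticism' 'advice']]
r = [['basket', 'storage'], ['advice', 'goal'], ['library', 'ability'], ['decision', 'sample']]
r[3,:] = ['decision', 'sample']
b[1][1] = 'revenue'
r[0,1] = 'storage'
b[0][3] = 'cigarette'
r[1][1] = 'goal'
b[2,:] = ['paper', 'sector', 'television', 'writing']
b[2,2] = 'television'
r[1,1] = 'goal'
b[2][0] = 'paper'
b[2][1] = 'sector'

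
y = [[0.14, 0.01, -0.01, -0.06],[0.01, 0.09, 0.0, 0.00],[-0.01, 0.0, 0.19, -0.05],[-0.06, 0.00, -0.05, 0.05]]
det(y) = 0.00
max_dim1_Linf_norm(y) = 0.19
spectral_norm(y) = 0.21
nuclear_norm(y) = 0.47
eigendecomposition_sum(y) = [[0.00, -0.00, 0.00, 0.0], [-0.00, 0.0, -0.00, -0.0], [0.00, -0.00, 0.00, 0.0], [0.00, -0.0, 0.0, 0.0]] + [[0.01, 0.0, 0.04, -0.01], [0.0, 0.00, 0.00, -0.0], [0.04, 0.0, 0.17, -0.07], [-0.01, -0.00, -0.07, 0.03]] + [[0.13,0.02,-0.05,-0.05],[0.02,0.00,-0.01,-0.01],[-0.05,-0.01,0.02,0.02],[-0.05,-0.01,0.02,0.02]] + [[0.0, -0.01, -0.0, -0.0],  [-0.01, 0.09, 0.0, 0.01],  [-0.00, 0.00, 0.00, 0.0],  [-0.00, 0.01, 0.0, 0.00]]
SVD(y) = [[-0.19, 0.89, -0.09, 0.41],[-0.02, 0.12, 0.99, -0.05],[-0.91, -0.31, 0.03, 0.26],[0.36, -0.32, 0.09, 0.87]] @ diag([0.20770206169014307, 0.1666494635999596, 0.0891370349747227, 0.0065114397351746746]) @ [[-0.19,-0.02,-0.91,0.36],  [0.89,0.12,-0.31,-0.32],  [-0.09,0.99,0.03,0.09],  [0.41,-0.05,0.26,0.87]]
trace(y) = 0.47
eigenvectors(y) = [[0.41,-0.19,0.89,-0.09], [-0.05,-0.02,0.12,0.99], [0.26,-0.91,-0.31,0.03], [0.87,0.36,-0.32,0.09]]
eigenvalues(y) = [0.01, 0.21, 0.17, 0.09]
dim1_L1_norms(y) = [0.22, 0.1, 0.25, 0.16]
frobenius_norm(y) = 0.28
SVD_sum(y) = [[0.01,0.0,0.04,-0.01], [0.00,0.0,0.00,-0.00], [0.04,0.0,0.17,-0.07], [-0.01,-0.0,-0.07,0.03]] + [[0.13, 0.02, -0.05, -0.05], [0.02, 0.00, -0.01, -0.01], [-0.05, -0.01, 0.02, 0.02], [-0.05, -0.01, 0.02, 0.02]] + [[0.0,-0.01,-0.00,-0.0], [-0.01,0.09,0.00,0.01], [-0.00,0.0,0.00,0.00], [-0.0,0.01,0.0,0.0]] + [[0.00, -0.00, 0.0, 0.0], [-0.00, 0.00, -0.00, -0.00], [0.00, -0.0, 0.0, 0.00], [0.0, -0.00, 0.00, 0.00]]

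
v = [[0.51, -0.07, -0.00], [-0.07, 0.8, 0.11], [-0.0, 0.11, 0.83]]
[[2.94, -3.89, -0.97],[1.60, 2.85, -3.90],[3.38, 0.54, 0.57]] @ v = [[1.77, -3.42, -1.23], [0.62, 1.74, -2.92], [1.69, 0.26, 0.53]]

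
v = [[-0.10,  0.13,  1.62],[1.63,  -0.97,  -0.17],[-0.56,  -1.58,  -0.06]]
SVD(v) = [[-0.37, 0.45, 0.81], [0.82, -0.25, 0.51], [0.44, 0.86, -0.28]] @ diag([2.052210225469924, 1.580577102871945, 1.5433111197531153]) @ [[0.55, -0.75, -0.37], [-0.59, -0.66, 0.46], [0.59, 0.04, 0.81]]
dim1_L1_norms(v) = [1.85, 2.77, 2.2]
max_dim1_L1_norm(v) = 2.77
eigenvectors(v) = [[-0.18+0.59j, (-0.18-0.59j), -0.45+0.00j], [(0.27+0.39j), 0.27-0.39j, 0.76+0.00j], [-0.63+0.00j, (-0.63-0j), (0.48+0j)]]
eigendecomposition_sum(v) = [[0.17+0.59j, (-0.27+0.36j), (0.6-0.01j)], [0.44+0.17j, (0.09+0.33j), 0.27-0.37j], [(-0.52+0.35j), -0.43-0.16j, 0.20+0.58j]] + [[0.17-0.59j, -0.27-0.36j, (0.6+0.01j)], [0.44-0.17j, (0.09-0.33j), (0.27+0.37j)], [-0.52-0.35j, (-0.43+0.16j), 0.20-0.58j]] + [[(-0.45+0j), (0.68+0j), 0.42+0.00j], [0.75-0.00j, -1.15-0.00j, (-0.72-0j)], [(0.48-0j), -0.72-0.00j, -0.45-0.00j]]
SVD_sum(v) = [[-0.42, 0.56, 0.28], [0.93, -1.26, -0.62], [0.49, -0.67, -0.33]] + [[-0.42, -0.48, 0.33], [0.23, 0.26, -0.18], [-0.80, -0.9, 0.62]] + [[0.74, 0.04, 1.01], [0.46, 0.03, 0.64], [-0.26, -0.02, -0.35]]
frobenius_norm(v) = 3.02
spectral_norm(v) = 2.05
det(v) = -5.01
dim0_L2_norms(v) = [1.73, 1.86, 1.63]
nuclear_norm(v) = 5.18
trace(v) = -1.13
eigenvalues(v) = [(0.46+1.5j), (0.46-1.5j), (-2.04+0j)]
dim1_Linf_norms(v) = [1.62, 1.63, 1.58]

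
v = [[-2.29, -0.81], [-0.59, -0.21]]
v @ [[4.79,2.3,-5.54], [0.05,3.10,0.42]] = [[-11.01, -7.78, 12.35], [-2.84, -2.01, 3.18]]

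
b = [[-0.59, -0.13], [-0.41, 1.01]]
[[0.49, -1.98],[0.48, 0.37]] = b@[[-0.86, 3.01], [0.13, 1.59]]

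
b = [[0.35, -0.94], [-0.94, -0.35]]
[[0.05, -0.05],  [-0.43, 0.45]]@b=[[0.06, -0.03], [-0.57, 0.25]]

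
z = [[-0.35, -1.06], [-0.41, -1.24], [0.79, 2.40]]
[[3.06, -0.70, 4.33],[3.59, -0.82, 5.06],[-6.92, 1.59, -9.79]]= z @ [[-4.51, -1.88, 0.09], [-1.40, 1.28, -4.11]]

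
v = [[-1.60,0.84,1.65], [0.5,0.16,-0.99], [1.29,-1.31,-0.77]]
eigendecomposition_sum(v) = [[-1.61,1.02,1.54], [0.6,-0.38,-0.58], [1.21,-0.76,-1.15]] + [[-0.02, -0.02, -0.01], [-0.01, -0.01, -0.01], [-0.01, -0.01, -0.01]] + [[0.03,-0.16,0.12],  [-0.10,0.55,-0.4],  [0.09,-0.54,0.39]]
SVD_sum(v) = [[-1.61, 1.04, 1.5], [0.58, -0.37, -0.54], [1.25, -0.81, -1.17]] + [[0.02, -0.19, 0.15], [-0.06, 0.54, -0.44], [0.06, -0.5, 0.40]] + [[-0.01, -0.01, -0.01], [-0.02, -0.01, -0.01], [-0.01, -0.01, -0.01]]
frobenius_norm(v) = 3.35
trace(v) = -2.21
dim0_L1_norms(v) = [3.39, 2.31, 3.41]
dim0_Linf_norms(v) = [1.6, 1.31, 1.65]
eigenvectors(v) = [[0.77, -0.75, 0.21], [-0.29, -0.47, -0.70], [-0.57, -0.47, 0.68]]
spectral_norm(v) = 3.20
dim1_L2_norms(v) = [2.45, 1.12, 1.99]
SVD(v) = [[-0.76, 0.25, 0.60], [0.27, -0.71, 0.64], [0.59, 0.65, 0.47]] @ diag([3.201575829192553, 0.9827368856336693, 0.03225559711210861]) @ [[0.66, -0.43, -0.62], [0.09, -0.77, 0.63], [-0.75, -0.47, -0.47]]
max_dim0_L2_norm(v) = 2.12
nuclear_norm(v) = 4.22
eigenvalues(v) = [-3.15, -0.03, 0.97]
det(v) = 0.10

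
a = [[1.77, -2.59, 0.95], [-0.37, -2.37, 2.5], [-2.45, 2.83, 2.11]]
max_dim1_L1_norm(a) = 7.39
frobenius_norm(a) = 6.42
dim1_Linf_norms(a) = [2.59, 2.5, 2.83]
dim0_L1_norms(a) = [4.59, 7.79, 5.56]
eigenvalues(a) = [3.54, 1.22, -3.25]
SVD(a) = [[-0.6,-0.23,0.77], [-0.35,-0.79,-0.51], [0.72,-0.57,0.40]] @ diag([5.1767923291354165, 3.7257889517760194, 0.7280919363847264]) @ [[-0.52, 0.85, 0.02], [0.34, 0.23, -0.91], [0.78, 0.47, 0.41]]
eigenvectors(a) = [[-0.08, 0.67, -0.48], [0.39, 0.38, -0.85], [0.92, 0.64, 0.23]]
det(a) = -14.04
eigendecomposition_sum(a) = [[0.31,-0.23,-0.19], [-1.49,1.09,0.92], [-3.49,2.55,2.14]] + [[1.21, -0.59, 0.36], [0.68, -0.33, 0.2], [1.15, -0.56, 0.34]] + [[0.25,-1.77,0.78], [0.44,-3.13,1.38], [-0.12,0.84,-0.37]]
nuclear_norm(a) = 9.63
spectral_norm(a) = 5.18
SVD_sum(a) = [[1.63,-2.66,-0.05], [0.93,-1.53,-0.03], [-1.94,3.18,0.06]] + [[-0.29, -0.19, 0.77], [-1.02, -0.67, 2.68], [-0.73, -0.48, 1.93]] + [[0.43, 0.26, 0.23],[-0.29, -0.17, -0.15],[0.23, 0.14, 0.12]]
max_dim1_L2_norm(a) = 4.3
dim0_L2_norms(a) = [3.05, 4.51, 3.41]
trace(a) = 1.51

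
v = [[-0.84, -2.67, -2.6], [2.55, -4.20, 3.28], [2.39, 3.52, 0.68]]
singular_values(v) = [6.21, 5.17, 1.67]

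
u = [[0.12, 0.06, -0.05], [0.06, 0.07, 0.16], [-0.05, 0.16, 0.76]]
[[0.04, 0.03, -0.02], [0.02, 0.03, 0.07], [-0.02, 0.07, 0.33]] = u @ [[0.32, 0.01, -0.01], [0.01, 0.47, -0.01], [-0.01, -0.01, 0.44]]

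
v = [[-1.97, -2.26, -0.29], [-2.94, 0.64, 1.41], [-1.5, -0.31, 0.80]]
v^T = [[-1.97, -2.94, -1.5], [-2.26, 0.64, -0.31], [-0.29, 1.41, 0.8]]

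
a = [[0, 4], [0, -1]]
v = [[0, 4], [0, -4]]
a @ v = [[0, -16], [0, 4]]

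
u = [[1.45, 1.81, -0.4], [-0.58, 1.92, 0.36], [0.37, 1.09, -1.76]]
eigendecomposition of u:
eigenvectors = [[(0.86+0j), 0.86-0.00j, 0.16+0.00j], [(0.15+0.45j), 0.15-0.45j, (-0.07+0j)], [0.17+0.10j, (0.17-0.1j), (0.98+0j)]]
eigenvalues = [(1.69+0.9j), (1.69-0.9j), (-1.78+0j)]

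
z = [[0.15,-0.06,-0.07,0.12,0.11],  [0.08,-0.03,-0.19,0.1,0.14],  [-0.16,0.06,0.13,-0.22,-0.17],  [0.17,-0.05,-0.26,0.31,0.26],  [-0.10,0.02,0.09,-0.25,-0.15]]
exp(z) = [[1.17, -0.07, -0.09, 0.14, 0.13], [0.1, 0.96, -0.21, 0.12, 0.16], [-0.19, 0.07, 1.16, -0.26, -0.21], [0.22, -0.07, -0.31, 1.37, 0.31], [-0.13, 0.03, 0.13, -0.29, 0.81]]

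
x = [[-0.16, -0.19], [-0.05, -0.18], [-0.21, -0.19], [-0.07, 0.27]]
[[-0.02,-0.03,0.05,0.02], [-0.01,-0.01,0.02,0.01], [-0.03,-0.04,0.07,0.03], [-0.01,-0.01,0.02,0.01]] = x@ [[0.13, 0.21, -0.33, -0.15], [0.0, 0.0, -0.00, -0.00]]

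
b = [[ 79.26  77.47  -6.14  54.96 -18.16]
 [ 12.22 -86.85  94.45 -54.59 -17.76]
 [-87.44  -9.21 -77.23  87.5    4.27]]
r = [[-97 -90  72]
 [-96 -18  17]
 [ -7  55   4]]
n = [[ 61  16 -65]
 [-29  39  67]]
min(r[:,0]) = -97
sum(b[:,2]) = 11.079999999999998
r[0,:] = [-97, -90, 72]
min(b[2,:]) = -87.44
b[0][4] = -18.16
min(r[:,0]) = -97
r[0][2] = 72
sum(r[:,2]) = 93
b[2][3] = 87.5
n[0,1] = 16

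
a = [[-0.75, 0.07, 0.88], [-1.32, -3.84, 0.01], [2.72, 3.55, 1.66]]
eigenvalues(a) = [2.24, -1.1, -4.06]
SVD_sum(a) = [[-0.06, -0.10, -0.03], [-1.89, -3.32, -0.8], [2.26, 3.98, 0.96]] + [[0.15, -0.20, 0.46],[0.32, -0.41, 0.94],[0.27, -0.35, 0.8]] + [[-0.84,0.37,0.44], [0.25,-0.11,-0.13], [0.19,-0.08,-0.10]]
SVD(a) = [[-0.02, 0.35, -0.94], [-0.64, 0.71, 0.28], [0.77, 0.61, 0.21]] @ diag([6.09309319875559, 1.5043973177179821, 1.0942595586611619]) @ [[0.48, 0.85, 0.21], [0.29, -0.38, 0.88], [0.82, -0.36, -0.43]]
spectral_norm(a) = 6.09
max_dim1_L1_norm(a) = 7.93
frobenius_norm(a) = 6.37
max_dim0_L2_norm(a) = 5.23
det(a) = 10.03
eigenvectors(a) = [[-0.28, 0.86, 0.13], [0.06, -0.41, 0.81], [-0.96, -0.31, -0.57]]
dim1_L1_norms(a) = [1.7, 5.17, 7.93]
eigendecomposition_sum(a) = [[0.37, 0.34, 0.57], [-0.08, -0.07, -0.12], [1.26, 1.15, 1.94]] + [[-0.85, 0.33, 0.27], [0.41, -0.16, -0.13], [0.31, -0.12, -0.10]] + [[-0.27, -0.59, 0.04], [-1.65, -3.61, 0.26], [1.15, 2.52, -0.18]]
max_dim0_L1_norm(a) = 7.46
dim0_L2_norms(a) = [3.12, 5.23, 1.88]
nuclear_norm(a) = 8.69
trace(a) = -2.93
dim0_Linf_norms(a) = [2.72, 3.84, 1.66]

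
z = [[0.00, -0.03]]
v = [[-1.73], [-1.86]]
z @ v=[[0.06]]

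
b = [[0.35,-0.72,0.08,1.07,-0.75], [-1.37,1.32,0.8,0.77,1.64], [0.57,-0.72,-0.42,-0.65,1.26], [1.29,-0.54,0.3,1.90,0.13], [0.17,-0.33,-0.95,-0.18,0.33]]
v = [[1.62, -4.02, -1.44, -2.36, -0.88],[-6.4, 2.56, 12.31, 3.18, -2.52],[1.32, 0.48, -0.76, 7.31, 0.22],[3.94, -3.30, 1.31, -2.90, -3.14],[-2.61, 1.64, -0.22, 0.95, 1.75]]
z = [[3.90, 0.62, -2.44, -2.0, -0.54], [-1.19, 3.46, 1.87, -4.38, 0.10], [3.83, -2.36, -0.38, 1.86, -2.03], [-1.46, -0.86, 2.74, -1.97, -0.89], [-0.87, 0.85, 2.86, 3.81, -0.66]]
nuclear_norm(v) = 32.84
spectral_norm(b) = 2.99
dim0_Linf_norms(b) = [1.37, 1.32, 0.95, 1.9, 1.64]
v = b @ z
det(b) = -4.73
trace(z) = 4.35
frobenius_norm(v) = 18.94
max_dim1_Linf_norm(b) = 1.9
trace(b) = 3.48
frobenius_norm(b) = 4.45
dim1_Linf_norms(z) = [3.9, 4.38, 3.83, 2.74, 3.81]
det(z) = -36.16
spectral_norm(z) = 7.80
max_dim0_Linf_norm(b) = 1.9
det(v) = 173.94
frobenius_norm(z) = 11.38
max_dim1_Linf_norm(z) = 4.38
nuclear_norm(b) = 8.61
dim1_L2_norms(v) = [5.22, 14.68, 7.49, 6.81, 3.68]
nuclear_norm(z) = 21.38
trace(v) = 2.27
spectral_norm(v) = 15.23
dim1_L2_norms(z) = [5.08, 6.01, 5.29, 3.88, 4.96]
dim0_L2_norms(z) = [5.85, 4.4, 5.03, 6.71, 2.38]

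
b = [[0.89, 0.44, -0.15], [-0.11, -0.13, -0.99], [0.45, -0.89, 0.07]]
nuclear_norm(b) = 3.01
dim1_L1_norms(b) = [1.48, 1.23, 1.41]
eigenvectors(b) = [[0.70+0.00j, (0.7-0j), (-0.12+0j)], [0.06+0.47j, (0.06-0.47j), (0.74+0j)], [(0.06-0.53j), (0.06+0.53j), (0.66+0j)]]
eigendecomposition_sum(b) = [[(0.45+0.2j),0.18-0.29j,-0.11+0.35j], [-0.10+0.32j,0.21+0.09j,(-0.25-0.05j)], [0.19-0.32j,-0.20-0.15j,(0.26+0.11j)]] + [[0.45-0.20j,0.18+0.29j,-0.11-0.35j], [(-0.1-0.32j),(0.21-0.09j),-0.25+0.05j], [(0.19+0.32j),-0.20+0.15j,(0.26-0.11j)]] + [[(-0.01-0j), 0.09+0.00j, 0.08-0.00j], [0.09+0.00j, (-0.55-0j), -0.49+0.00j], [(0.08+0j), -0.49-0.00j, -0.44+0.00j]]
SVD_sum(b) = [[0.47, 0.21, 0.43], [-0.53, -0.24, -0.47], [0.06, 0.02, 0.05]] + [[0.17,0.46,-0.42], [0.14,0.37,-0.34], [-0.15,-0.4,0.36]] + [[0.25, -0.23, -0.16], [0.28, -0.26, -0.18], [0.54, -0.52, -0.34]]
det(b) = -1.01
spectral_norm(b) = 1.01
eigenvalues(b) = [(0.92+0.41j), (0.92-0.41j), (-1+0j)]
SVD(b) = [[-0.67, -0.65, 0.37], [0.74, -0.52, 0.42], [-0.08, 0.56, 0.83]] @ diag([1.0076491406375583, 1.0021223371262171, 0.9985960298364287]) @ [[-0.70,  -0.32,  -0.63], [-0.27,  -0.71,  0.65], [0.66,  -0.63,  -0.42]]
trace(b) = 0.83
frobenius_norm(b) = 1.74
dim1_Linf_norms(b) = [0.89, 0.99, 0.89]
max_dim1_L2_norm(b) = 1.0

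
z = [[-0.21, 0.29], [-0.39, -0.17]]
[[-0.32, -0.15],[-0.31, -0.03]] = z @[[0.97, 0.23], [-0.39, -0.35]]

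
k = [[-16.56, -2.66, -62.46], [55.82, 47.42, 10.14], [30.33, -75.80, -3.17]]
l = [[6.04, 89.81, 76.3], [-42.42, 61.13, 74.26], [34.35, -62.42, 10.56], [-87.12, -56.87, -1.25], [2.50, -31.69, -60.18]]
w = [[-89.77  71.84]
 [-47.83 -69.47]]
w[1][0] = -47.83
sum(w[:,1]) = 2.3700000000000045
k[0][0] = -16.56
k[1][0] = 55.82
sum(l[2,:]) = -17.509999999999998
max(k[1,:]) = 55.82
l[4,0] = 2.5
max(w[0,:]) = 71.84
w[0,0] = -89.77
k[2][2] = -3.17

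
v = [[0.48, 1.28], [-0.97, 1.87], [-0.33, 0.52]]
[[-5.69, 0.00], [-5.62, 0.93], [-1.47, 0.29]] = v@ [[-1.61,-0.55], [-3.84,0.21]]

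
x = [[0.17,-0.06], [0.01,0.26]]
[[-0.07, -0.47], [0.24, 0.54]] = x @ [[-0.11,-2.02], [0.93,2.15]]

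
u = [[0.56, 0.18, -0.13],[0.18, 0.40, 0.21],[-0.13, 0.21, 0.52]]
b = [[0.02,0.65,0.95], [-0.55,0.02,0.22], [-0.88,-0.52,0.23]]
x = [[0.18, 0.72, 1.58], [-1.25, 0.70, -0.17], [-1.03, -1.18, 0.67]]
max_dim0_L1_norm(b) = 1.45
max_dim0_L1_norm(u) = 0.87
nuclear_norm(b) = 2.52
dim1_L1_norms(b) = [1.62, 0.79, 1.63]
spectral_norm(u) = 0.68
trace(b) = 0.27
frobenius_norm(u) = 0.96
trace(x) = 1.55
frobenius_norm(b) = 1.67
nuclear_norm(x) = 4.88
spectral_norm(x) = 1.75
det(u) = 0.06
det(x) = 4.25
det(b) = 0.25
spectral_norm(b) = 1.18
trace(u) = 1.48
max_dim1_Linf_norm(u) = 0.56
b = x @ u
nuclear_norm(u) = 1.48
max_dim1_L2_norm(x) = 1.75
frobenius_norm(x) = 2.83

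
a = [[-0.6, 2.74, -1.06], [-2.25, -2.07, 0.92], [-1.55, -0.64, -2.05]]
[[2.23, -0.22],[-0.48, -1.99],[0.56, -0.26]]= a @ [[-0.45, 0.78], [0.66, -0.08], [-0.14, -0.44]]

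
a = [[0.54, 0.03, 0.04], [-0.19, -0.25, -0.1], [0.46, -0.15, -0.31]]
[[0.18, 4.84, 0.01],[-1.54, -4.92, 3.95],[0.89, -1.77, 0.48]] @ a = [[-0.82, -1.21, -0.48], [1.92, 0.59, -0.79], [1.04, 0.40, 0.06]]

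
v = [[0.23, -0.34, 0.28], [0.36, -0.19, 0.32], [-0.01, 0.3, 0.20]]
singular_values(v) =[0.71, 0.37, 0.09]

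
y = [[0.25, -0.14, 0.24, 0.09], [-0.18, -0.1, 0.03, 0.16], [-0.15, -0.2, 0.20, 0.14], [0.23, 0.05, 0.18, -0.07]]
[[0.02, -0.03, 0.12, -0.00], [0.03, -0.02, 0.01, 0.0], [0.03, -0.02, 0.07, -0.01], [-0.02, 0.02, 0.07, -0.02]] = y@[[-0.0, -0.07, 0.13, 0.05], [-0.04, 0.29, -0.06, -0.09], [-0.02, 0.13, 0.29, -0.13], [0.16, -0.02, 0.13, 0.05]]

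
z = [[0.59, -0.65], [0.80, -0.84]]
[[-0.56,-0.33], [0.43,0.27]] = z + [[-1.15, 0.32], [-0.37, 1.11]]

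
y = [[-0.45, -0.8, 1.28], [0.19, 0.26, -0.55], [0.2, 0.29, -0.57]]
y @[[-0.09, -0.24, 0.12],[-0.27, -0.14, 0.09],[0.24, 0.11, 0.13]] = [[0.56, 0.36, 0.04], [-0.22, -0.14, -0.03], [-0.23, -0.15, -0.02]]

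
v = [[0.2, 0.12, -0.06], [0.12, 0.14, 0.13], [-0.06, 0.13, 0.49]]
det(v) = 0.00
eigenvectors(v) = [[-0.57,0.82,-0.07],[0.78,0.56,0.29],[-0.28,-0.12,0.95]]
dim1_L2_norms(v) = [0.24, 0.23, 0.51]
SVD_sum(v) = [[0.00, -0.01, -0.03], [-0.01, 0.05, 0.15], [-0.03, 0.15, 0.49]] + [[0.2, 0.13, -0.03], [0.13, 0.09, -0.02], [-0.03, -0.02, 0.0]] + [[0.0,-0.0,0.0], [-0.00,0.00,-0.0], [0.00,-0.00,0.0]]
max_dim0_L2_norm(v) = 0.51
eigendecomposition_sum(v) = [[0.0, -0.00, 0.00], [-0.00, 0.0, -0.0], [0.0, -0.0, 0.0]] + [[0.20,  0.13,  -0.03],[0.13,  0.09,  -0.02],[-0.03,  -0.02,  0.0]] + [[0.00, -0.01, -0.03], [-0.01, 0.05, 0.15], [-0.03, 0.15, 0.49]]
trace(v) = 0.83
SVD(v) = [[-0.07, -0.82, 0.57], [0.29, -0.56, -0.78], [0.95, 0.12, 0.28]] @ diag([0.5342666172364982, 0.2898703266632059, 0.005863056100295669]) @ [[-0.07, 0.29, 0.95], [-0.82, -0.56, 0.12], [0.57, -0.78, 0.28]]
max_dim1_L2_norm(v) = 0.51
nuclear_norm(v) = 0.83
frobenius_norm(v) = 0.61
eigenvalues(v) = [0.01, 0.29, 0.53]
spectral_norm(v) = 0.53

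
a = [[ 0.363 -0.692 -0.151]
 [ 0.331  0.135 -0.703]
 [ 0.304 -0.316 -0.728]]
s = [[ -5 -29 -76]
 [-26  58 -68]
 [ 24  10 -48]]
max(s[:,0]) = 24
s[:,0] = [-5, -26, 24]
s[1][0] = -26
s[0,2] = -76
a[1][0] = 0.331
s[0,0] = -5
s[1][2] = -68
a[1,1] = 0.135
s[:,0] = [-5, -26, 24]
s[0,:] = [-5, -29, -76]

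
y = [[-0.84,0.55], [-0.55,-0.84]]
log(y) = [[0.00, 2.56], [-2.56, 0.0]]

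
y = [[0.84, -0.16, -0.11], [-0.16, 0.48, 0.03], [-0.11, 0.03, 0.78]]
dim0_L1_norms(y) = [1.11, 0.67, 0.92]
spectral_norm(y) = 0.97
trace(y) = 2.10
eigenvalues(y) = [0.42, 0.97, 0.71]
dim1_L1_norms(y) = [1.11, 0.67, 0.92]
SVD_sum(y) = [[0.63,-0.23,-0.40], [-0.23,0.08,0.15], [-0.40,0.15,0.26]] + [[0.16, -0.07, 0.29], [-0.07, 0.03, -0.13], [0.29, -0.13, 0.52]] + [[0.06,0.14,0.01], [0.14,0.36,0.01], [0.01,0.01,0.0]]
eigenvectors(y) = [[0.36, 0.80, 0.47],[0.93, -0.29, -0.21],[0.03, -0.52, 0.86]]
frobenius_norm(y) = 1.27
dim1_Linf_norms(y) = [0.84, 0.48, 0.78]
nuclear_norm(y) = 2.10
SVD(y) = [[-0.80, -0.47, -0.36], [0.29, 0.21, -0.93], [0.52, -0.86, -0.03]] @ diag([0.969036026645332, 0.7121609295258869, 0.41880304382878114]) @ [[-0.8, 0.29, 0.52], [-0.47, 0.21, -0.86], [-0.36, -0.93, -0.03]]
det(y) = 0.29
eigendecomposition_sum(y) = [[0.06, 0.14, 0.01], [0.14, 0.36, 0.01], [0.01, 0.01, 0.0]] + [[0.63, -0.23, -0.4], [-0.23, 0.08, 0.15], [-0.40, 0.15, 0.26]] + [[0.16, -0.07, 0.29], [-0.07, 0.03, -0.13], [0.29, -0.13, 0.52]]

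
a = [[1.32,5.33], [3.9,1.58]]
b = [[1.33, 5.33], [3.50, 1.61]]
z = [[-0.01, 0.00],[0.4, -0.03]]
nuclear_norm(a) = 9.23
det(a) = -18.70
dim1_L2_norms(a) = [5.49, 4.21]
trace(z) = -0.04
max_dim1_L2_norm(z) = 0.4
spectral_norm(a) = 6.23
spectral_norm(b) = 6.15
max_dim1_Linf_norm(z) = 0.4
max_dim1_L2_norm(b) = 5.49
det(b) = -16.51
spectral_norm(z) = 0.40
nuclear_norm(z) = 0.40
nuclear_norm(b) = 8.83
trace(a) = 2.90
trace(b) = 2.94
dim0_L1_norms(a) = [5.22, 6.91]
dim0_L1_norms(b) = [4.83, 6.94]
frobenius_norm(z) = 0.40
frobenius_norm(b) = 6.71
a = z + b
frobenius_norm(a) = 6.92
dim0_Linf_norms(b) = [3.5, 5.33]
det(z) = 0.00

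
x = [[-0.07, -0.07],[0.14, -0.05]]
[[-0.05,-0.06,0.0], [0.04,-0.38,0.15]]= x@[[0.41, -1.79, 0.78], [0.30, 2.65, -0.85]]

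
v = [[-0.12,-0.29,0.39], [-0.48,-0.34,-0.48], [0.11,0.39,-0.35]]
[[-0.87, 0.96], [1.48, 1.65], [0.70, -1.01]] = v @[[0.01, -3.24], [-0.6, -1.14], [-2.67, 0.61]]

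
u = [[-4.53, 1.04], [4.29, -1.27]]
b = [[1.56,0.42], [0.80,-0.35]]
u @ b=[[-6.23, -2.27],  [5.68, 2.25]]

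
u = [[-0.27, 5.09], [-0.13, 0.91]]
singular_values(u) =[5.18, 0.08]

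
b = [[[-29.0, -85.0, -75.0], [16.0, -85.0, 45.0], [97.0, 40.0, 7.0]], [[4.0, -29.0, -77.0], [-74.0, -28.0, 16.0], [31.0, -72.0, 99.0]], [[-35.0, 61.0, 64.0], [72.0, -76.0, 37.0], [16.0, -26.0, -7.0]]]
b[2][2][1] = -26.0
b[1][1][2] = 16.0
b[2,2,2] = -7.0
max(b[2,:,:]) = 72.0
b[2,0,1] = 61.0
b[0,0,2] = -75.0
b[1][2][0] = 31.0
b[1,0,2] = -77.0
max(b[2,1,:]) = 72.0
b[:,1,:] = [[16.0, -85.0, 45.0], [-74.0, -28.0, 16.0], [72.0, -76.0, 37.0]]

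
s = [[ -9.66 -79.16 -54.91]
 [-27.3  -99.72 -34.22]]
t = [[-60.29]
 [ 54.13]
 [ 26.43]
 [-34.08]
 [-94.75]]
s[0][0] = -9.66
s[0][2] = -54.91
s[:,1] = [-79.16, -99.72]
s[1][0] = -27.3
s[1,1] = -99.72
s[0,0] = -9.66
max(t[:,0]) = 54.13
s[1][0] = -27.3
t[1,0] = 54.13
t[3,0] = -34.08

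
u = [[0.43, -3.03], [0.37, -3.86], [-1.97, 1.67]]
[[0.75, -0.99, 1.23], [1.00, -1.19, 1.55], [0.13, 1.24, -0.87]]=u@[[-0.31, -0.4, 0.11],[-0.29, 0.27, -0.39]]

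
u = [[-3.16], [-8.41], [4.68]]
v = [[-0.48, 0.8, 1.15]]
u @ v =[[1.52, -2.53, -3.63],[4.04, -6.73, -9.67],[-2.25, 3.74, 5.38]]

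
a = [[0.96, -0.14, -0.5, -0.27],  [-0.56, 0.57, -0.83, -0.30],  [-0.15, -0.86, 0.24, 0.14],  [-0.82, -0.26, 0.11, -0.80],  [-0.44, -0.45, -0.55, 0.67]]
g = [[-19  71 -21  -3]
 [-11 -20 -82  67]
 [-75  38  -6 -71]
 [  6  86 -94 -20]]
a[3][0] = -0.822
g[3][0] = 6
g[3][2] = -94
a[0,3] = -0.271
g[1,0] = -11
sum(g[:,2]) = -203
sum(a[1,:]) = -1.116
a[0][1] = -0.137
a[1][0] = -0.555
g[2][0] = -75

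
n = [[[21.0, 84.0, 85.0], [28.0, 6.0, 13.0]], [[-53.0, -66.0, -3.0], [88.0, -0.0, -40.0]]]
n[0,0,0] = 21.0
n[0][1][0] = 28.0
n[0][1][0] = 28.0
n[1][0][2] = -3.0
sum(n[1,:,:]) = -74.0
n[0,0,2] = 85.0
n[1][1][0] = 88.0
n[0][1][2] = 13.0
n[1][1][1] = -0.0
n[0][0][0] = 21.0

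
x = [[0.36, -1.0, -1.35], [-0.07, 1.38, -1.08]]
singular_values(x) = [1.76, 1.71]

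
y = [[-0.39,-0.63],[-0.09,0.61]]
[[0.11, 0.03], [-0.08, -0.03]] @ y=[[-0.05, -0.05],[0.03, 0.03]]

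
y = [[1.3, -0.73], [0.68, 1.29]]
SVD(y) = [[-0.91, 0.42], [0.42, 0.91]] @ diag([1.4999611026016506, 1.4489709074657229]) @ [[-0.59, 0.81], [0.81, 0.59]]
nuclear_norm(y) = 2.95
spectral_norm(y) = 1.50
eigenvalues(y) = [(1.3+0.7j), (1.3-0.7j)]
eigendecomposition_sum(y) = [[(0.65+0.35j), (-0.37+0.67j)], [(0.34-0.62j), (0.64+0.36j)]] + [[0.65-0.35j,  -0.37-0.67j], [(0.34+0.62j),  (0.64-0.36j)]]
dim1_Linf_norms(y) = [1.3, 1.29]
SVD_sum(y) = [[0.81, -1.09], [-0.38, 0.51]] + [[0.49, 0.36], [1.06, 0.78]]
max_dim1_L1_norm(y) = 2.03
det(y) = 2.17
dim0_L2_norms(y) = [1.47, 1.48]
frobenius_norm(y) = 2.09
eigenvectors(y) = [[(0.72+0j),  0.72-0.00j], [-0.69j,  0.69j]]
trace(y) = 2.59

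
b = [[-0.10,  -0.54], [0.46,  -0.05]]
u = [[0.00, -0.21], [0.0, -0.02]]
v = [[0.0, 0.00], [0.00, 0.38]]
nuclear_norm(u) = 0.21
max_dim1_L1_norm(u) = 0.21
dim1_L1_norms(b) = [0.64, 0.51]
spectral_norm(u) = 0.21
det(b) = 0.25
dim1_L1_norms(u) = [0.21, 0.02]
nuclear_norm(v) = 0.38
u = b @ v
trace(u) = -0.02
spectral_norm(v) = 0.38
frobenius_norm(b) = 0.72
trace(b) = -0.15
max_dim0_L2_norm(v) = 0.38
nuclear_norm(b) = 1.01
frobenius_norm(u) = 0.21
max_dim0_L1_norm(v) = 0.38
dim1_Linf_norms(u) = [0.21, 0.02]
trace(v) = 0.38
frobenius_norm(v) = 0.38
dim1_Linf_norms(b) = [0.54, 0.46]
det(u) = 0.00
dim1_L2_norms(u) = [0.21, 0.02]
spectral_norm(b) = 0.55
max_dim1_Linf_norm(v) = 0.38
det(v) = 0.00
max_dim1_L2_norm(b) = 0.55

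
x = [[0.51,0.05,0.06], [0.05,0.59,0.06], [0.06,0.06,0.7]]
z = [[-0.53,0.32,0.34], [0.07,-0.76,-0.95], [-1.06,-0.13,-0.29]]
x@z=[[-0.33, 0.12, 0.11], [-0.05, -0.44, -0.56], [-0.77, -0.12, -0.24]]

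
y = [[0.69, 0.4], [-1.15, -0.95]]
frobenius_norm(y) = 1.69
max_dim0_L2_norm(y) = 1.34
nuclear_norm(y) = 1.80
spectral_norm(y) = 1.69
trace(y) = -0.26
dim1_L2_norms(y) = [0.8, 1.49]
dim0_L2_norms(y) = [1.34, 1.03]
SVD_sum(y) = [[0.63, 0.48],[-1.18, -0.91]] + [[0.06,-0.08], [0.03,-0.04]]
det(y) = -0.20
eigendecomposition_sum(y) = [[0.46, 0.14],  [-0.41, -0.13]] + [[0.23, 0.26], [-0.74, -0.82]]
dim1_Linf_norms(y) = [0.69, 1.15]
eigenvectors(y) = [[0.74,  -0.3], [-0.67,  0.95]]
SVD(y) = [[-0.47, 0.88], [0.88, 0.47]] @ diag([1.6875065786745242, 0.11585140020820424]) @ [[-0.79, -0.61], [0.61, -0.79]]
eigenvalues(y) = [0.33, -0.59]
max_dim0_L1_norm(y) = 1.84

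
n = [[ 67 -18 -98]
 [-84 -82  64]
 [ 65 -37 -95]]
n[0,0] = 67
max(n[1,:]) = 64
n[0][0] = 67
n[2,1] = -37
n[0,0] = 67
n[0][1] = -18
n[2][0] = 65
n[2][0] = 65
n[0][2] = -98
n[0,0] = 67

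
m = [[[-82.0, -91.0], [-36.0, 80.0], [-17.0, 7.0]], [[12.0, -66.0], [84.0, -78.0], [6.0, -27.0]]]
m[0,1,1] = 80.0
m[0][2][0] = -17.0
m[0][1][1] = 80.0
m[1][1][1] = -78.0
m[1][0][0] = 12.0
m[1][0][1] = -66.0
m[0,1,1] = 80.0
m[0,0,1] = -91.0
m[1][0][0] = 12.0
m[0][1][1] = 80.0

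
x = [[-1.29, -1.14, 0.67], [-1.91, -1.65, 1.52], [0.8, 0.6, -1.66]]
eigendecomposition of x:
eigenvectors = [[0.48,0.68,0.52],[0.77,-0.73,0.3],[-0.42,0.06,0.8]]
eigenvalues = [-3.68, -0.0, -0.91]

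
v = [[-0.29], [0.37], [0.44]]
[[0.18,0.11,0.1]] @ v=[[0.03]]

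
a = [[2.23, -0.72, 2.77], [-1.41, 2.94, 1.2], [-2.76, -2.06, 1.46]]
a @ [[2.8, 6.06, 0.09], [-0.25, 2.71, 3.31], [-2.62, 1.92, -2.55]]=[[-0.83, 16.88, -9.25], [-7.83, 1.73, 6.54], [-11.04, -19.50, -10.79]]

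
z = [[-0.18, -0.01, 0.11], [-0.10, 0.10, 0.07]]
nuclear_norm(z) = 0.34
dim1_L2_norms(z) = [0.21, 0.16]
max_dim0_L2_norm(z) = 0.21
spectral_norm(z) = 0.25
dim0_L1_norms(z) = [0.28, 0.11, 0.18]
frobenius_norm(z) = 0.26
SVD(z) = [[-0.83, -0.56],[-0.56, 0.83]] @ diag([0.2476723380102132, 0.09032393361980359]) @ [[0.83, -0.19, -0.53], [0.20, 0.98, -0.04]]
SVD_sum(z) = [[-0.17, 0.04, 0.11],  [-0.12, 0.03, 0.07]] + [[-0.01, -0.05, 0.0], [0.02, 0.07, -0.0]]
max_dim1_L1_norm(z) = 0.3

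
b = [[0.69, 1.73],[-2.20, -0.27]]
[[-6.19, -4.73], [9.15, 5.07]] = b @ [[-3.91, -2.07], [-2.02, -1.91]]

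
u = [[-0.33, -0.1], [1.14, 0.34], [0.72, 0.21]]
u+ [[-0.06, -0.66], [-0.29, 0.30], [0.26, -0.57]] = [[-0.39,-0.76],[0.85,0.64],[0.98,-0.36]]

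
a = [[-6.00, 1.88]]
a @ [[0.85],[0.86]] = [[-3.48]]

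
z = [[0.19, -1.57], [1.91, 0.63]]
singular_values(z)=[2.07, 1.51]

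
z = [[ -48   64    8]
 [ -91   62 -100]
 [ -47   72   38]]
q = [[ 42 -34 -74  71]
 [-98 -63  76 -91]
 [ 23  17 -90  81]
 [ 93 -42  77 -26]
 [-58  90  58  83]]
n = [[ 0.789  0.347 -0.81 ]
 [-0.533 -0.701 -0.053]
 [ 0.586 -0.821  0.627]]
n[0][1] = 0.347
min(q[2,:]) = -90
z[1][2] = -100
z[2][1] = 72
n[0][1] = 0.347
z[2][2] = 38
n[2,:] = [0.586, -0.821, 0.627]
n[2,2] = 0.627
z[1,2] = -100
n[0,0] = 0.789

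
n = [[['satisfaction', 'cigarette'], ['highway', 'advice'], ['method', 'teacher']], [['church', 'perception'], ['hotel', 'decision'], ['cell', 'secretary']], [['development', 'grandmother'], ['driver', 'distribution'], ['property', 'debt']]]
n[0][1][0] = 'highway'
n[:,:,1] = [['cigarette', 'advice', 'teacher'], ['perception', 'decision', 'secretary'], ['grandmother', 'distribution', 'debt']]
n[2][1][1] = 'distribution'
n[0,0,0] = 'satisfaction'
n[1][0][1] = 'perception'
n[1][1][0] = 'hotel'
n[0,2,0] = 'method'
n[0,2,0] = 'method'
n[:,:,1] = [['cigarette', 'advice', 'teacher'], ['perception', 'decision', 'secretary'], ['grandmother', 'distribution', 'debt']]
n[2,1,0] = 'driver'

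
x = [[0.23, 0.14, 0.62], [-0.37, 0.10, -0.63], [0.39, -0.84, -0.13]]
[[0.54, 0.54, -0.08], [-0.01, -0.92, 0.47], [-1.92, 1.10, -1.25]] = x@[[0.39, 2.5, -1.15], [2.44, -0.15, 0.94], [0.18, -0.03, 0.08]]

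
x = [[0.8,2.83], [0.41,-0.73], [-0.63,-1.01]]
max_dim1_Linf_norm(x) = 2.83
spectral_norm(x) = 3.21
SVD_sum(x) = [[0.81, 2.83], [-0.16, -0.57], [-0.31, -1.10]] + [[-0.01, 0.00], [0.57, -0.16], [-0.32, 0.09]]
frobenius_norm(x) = 3.28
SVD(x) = [[0.92, -0.01], [-0.18, 0.88], [-0.36, -0.48]] @ diag([3.210187511393034, 0.6794086706071687]) @ [[0.27, 0.96], [0.96, -0.27]]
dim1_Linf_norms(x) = [2.83, 0.73, 1.01]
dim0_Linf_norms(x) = [0.8, 2.83]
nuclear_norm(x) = 3.89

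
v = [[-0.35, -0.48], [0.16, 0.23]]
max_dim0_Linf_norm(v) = 0.48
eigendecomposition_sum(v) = [[-0.32, -0.41],[0.14, 0.17]] + [[-0.03,  -0.07], [0.02,  0.06]]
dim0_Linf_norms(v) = [0.35, 0.48]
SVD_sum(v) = [[-0.35, -0.48], [0.16, 0.23]] + [[-0.0,0.00], [-0.00,0.0]]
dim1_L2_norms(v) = [0.59, 0.28]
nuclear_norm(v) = 0.66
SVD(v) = [[-0.9, 0.43], [0.43, 0.9]] @ diag([0.656786315155578, 0.005633491311589779]) @ [[0.59, 0.81], [-0.81, 0.59]]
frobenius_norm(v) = 0.66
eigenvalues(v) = [-0.15, 0.03]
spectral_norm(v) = 0.66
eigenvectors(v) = [[-0.92, 0.79], [0.39, -0.62]]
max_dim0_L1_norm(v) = 0.71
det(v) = -0.00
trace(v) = -0.12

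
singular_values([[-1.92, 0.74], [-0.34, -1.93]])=[2.2, 1.8]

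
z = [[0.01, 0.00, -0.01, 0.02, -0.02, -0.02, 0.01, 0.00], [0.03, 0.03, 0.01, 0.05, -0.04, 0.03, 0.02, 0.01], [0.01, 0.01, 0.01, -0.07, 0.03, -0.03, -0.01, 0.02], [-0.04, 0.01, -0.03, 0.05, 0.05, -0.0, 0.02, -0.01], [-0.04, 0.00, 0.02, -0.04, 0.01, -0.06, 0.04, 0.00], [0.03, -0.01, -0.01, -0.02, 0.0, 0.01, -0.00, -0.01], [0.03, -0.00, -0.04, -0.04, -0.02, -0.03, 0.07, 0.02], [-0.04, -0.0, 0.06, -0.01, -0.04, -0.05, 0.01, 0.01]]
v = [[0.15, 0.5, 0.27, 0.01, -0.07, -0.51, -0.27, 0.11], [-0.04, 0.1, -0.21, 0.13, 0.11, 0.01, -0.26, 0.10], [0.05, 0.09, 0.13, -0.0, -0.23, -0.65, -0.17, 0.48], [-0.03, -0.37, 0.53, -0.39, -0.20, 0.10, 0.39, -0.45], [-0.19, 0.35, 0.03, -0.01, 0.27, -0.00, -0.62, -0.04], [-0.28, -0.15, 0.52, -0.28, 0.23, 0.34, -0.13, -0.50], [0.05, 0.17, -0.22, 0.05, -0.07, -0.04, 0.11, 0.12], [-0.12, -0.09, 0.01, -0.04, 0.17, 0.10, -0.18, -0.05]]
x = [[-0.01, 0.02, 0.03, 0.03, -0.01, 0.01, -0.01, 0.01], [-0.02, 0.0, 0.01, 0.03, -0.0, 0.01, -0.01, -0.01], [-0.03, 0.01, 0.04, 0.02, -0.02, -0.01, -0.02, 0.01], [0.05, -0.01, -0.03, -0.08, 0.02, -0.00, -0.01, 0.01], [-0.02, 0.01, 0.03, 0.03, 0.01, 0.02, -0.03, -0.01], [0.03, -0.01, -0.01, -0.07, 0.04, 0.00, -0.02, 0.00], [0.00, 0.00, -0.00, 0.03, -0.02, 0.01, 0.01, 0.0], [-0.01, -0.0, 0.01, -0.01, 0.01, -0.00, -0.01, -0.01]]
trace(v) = 0.66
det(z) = -0.00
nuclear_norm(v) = 4.14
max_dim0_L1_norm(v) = 2.13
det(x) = -0.00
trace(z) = 0.20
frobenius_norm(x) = 0.18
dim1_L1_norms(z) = [0.09, 0.22, 0.19, 0.21, 0.21, 0.09, 0.25, 0.22]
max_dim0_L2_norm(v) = 0.91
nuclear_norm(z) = 0.54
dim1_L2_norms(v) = [0.83, 0.4, 0.87, 0.99, 0.79, 0.94, 0.34, 0.31]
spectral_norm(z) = 0.15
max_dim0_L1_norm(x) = 0.3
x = v @ z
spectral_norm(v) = 1.47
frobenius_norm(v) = 2.08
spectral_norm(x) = 0.16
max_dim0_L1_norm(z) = 0.3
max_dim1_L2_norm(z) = 0.1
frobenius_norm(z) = 0.24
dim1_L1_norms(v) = [1.89, 0.96, 1.8, 2.46, 1.51, 2.43, 0.83, 0.76]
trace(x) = -0.04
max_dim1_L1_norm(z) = 0.25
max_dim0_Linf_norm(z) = 0.07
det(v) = 0.00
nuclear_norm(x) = 0.33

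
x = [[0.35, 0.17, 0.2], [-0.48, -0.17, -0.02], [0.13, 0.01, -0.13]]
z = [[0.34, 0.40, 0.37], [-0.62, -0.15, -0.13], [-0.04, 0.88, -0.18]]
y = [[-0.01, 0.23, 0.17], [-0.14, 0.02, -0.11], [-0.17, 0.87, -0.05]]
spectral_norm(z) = 1.02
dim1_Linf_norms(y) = [0.23, 0.14, 0.87]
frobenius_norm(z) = 1.28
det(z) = -0.20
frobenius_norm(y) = 0.95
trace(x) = 0.05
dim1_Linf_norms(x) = [0.35, 0.48, 0.13]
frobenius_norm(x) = 0.70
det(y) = -0.02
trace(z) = 0.01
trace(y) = -0.04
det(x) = 0.00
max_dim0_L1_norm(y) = 1.12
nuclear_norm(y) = 1.24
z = y + x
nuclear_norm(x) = 0.88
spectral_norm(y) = 0.92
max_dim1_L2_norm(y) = 0.89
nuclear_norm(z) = 2.02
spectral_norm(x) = 0.66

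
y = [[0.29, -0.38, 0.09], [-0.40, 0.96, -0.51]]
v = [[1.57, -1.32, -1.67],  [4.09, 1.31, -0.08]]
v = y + [[1.28, -0.94, -1.76],[4.49, 0.35, 0.43]]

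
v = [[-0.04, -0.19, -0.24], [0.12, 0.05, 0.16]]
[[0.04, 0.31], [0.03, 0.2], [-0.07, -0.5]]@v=[[0.04,0.01,0.04], [0.02,0.00,0.02], [-0.06,-0.01,-0.06]]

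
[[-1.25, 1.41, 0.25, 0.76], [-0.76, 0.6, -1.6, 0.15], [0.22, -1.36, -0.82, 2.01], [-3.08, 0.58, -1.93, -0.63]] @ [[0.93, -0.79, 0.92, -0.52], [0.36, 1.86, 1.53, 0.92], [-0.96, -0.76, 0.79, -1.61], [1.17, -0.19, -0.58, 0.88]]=[[-0.01, 3.28, 0.76, 2.21], [1.22, 2.9, -1.13, 3.66], [2.85, -2.46, -3.69, 1.72], [-1.54, 5.10, -3.11, 4.69]]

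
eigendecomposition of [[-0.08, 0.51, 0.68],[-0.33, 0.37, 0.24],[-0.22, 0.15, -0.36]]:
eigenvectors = [[(0.8+0j), 0.80-0.00j, -0.62+0.00j], [0.37+0.41j, 0.37-0.41j, (-0.54+0j)], [(-0.07+0.2j), (-0.07-0.2j), 0.57+0.00j]]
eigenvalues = [(0.1+0.44j), (0.1-0.44j), (-0.26+0j)]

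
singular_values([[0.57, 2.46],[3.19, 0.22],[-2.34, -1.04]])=[4.23, 2.29]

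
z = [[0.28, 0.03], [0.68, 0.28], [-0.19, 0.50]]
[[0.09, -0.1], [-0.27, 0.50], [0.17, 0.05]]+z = [[0.37, -0.07], [0.41, 0.78], [-0.02, 0.55]]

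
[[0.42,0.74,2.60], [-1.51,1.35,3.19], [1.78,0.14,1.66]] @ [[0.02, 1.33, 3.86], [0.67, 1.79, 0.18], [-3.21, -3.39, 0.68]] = [[-7.84,-6.93,3.52], [-9.37,-10.41,-3.42], [-5.20,-3.01,8.02]]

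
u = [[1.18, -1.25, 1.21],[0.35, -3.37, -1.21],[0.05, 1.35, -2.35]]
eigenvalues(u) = [(1.15+0j), (-2.84+1.27j), (-2.84-1.27j)]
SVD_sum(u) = [[0.3,  -1.54,  0.17], [0.61,  -3.14,  0.36], [-0.30,  1.53,  -0.17]] + [[0.09, 0.14, 1.12], [-0.13, -0.2, -1.58], [-0.17, -0.27, -2.12]] + [[0.79, 0.14, -0.08], [-0.14, -0.02, 0.01], [0.52, 0.09, -0.05]]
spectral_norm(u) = 3.91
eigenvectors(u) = [[1.00+0.00j,(-0.31+0.1j),-0.31-0.10j], [0.07+0.00j,-0.23+0.63j,(-0.23-0.63j)], [0.04+0.00j,0.67+0.00j,0.67-0.00j]]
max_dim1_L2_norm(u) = 3.6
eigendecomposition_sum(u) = [[1.14+0.00j, (-0.18-0j), (0.46+0j)], [(0.08+0j), (-0.01-0j), 0.03+0.00j], [0.05+0.00j, (-0.01-0j), 0.02+0.00j]] + [[(0.02+0.07j), -0.54-0.60j, 0.38-0.68j], [(0.14+0.05j), -1.68+0.10j, (-0.62-1.49j)], [-0.15j, (0.68+1.54j), (-1.18+1.1j)]] + [[0.02-0.07j, (-0.54+0.6j), (0.38+0.68j)],[0.14-0.05j, (-1.68-0.1j), (-0.62+1.49j)],[0.00+0.15j, (0.68-1.54j), (-1.18-1.1j)]]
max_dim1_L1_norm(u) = 4.93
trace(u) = -4.54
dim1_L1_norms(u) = [3.64, 4.93, 3.75]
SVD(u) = [[0.4, 0.39, -0.83], [0.82, -0.55, 0.14], [-0.4, -0.74, -0.54]] @ diag([3.9134214453494747, 2.9056849196560766, 0.9757703309499064]) @ [[0.19, -0.98, 0.11], [0.08, 0.13, 0.99], [-0.98, -0.18, 0.10]]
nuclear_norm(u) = 7.79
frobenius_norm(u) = 4.97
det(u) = 11.10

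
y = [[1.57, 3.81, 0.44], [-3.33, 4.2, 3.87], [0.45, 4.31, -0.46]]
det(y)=-35.568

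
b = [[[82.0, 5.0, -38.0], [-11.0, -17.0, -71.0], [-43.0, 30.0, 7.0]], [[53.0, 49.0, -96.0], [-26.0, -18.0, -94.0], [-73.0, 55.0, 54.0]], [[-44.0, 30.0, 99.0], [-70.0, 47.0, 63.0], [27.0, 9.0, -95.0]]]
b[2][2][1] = 9.0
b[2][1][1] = 47.0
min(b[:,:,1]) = -18.0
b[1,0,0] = 53.0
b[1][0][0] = 53.0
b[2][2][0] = 27.0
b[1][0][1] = 49.0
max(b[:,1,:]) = 63.0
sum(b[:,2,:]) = -29.0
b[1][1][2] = -94.0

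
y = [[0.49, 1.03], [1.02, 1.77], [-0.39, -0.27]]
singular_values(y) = [2.38, 0.22]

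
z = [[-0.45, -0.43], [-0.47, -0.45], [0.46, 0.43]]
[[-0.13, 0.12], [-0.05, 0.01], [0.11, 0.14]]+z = [[-0.58, -0.31], [-0.52, -0.44], [0.57, 0.57]]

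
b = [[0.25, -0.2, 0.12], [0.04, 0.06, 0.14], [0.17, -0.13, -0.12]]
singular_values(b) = [0.39, 0.22, 0.06]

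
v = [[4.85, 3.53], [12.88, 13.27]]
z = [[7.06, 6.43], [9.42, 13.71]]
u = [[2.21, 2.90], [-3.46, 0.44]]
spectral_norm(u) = 4.37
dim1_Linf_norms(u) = [2.9, 3.46]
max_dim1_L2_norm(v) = 18.49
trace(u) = 2.65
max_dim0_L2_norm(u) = 4.11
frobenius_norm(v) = 19.44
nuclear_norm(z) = 20.98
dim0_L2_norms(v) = [13.76, 13.73]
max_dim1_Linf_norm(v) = 13.27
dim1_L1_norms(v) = [8.38, 26.15]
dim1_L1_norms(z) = [13.49, 23.13]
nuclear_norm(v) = 20.39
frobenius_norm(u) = 5.05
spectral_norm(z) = 19.09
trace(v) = 18.12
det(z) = 36.22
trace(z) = 20.77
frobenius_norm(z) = 19.18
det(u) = 11.01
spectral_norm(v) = 19.42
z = v + u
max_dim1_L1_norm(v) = 26.15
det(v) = 18.89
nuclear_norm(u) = 6.89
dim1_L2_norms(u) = [3.65, 3.49]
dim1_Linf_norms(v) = [4.85, 13.27]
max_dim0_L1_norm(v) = 17.73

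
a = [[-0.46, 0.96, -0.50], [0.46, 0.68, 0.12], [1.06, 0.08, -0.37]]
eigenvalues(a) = [(-0.56+0.68j), (-0.56-0.68j), (0.97+0j)]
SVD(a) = [[-0.67, -0.65, 0.36], [0.12, -0.58, -0.81], [0.73, -0.5, 0.47]] @ diag([1.2484626644561019, 1.2442643119832884, 0.48129751441694185]) @ [[0.91, -0.40, 0.07], [-0.4, -0.85, 0.35], [-0.09, -0.35, -0.93]]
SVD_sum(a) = [[-0.77, 0.34, -0.05],[0.14, -0.06, 0.01],[0.83, -0.37, 0.06]] + [[0.32, 0.68, -0.28],[0.29, 0.61, -0.25],[0.25, 0.53, -0.22]] + [[-0.02, -0.06, -0.16], [0.03, 0.14, 0.36], [-0.02, -0.08, -0.21]]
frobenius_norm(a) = 1.83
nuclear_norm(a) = 2.97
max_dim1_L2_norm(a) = 1.18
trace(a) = -0.15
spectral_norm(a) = 1.25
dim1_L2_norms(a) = [1.18, 0.83, 1.13]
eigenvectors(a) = [[(-0.15+0.53j),(-0.15-0.53j),-0.42+0.00j], [(0.07-0.16j),(0.07+0.16j),-0.82+0.00j], [(0.81+0j),(0.81-0j),(-0.38+0j)]]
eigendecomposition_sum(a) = [[(-0.3+0.25j), 0.26-0.04j, (-0.24-0.2j)],[(0.1-0.07j), (-0.08+0j), (0.07+0.07j)],[(0.47+0.32j), -0.16-0.36j, (-0.18+0.43j)]] + [[-0.30-0.25j, (0.26+0.04j), -0.24+0.20j], [(0.1+0.07j), (-0.08-0j), 0.07-0.07j], [0.47-0.32j, (-0.16+0.36j), (-0.18-0.43j)]] + [[0.13+0.00j, 0.43+0.00j, -0.01-0.00j],[(0.26+0j), (0.85+0j), (-0.02-0j)],[0.12+0.00j, (0.39+0j), (-0.01-0j)]]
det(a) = 0.75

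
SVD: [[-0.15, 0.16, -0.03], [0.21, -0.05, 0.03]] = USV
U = [[-0.71,0.70], [0.70,0.71]]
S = [0.3, 0.09]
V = [[0.85, -0.5, 0.14], [0.51, 0.86, 0.0]]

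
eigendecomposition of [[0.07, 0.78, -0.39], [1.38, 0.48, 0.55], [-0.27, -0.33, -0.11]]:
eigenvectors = [[0.57, 0.67, -0.51], [0.77, -0.73, 0.49], [-0.29, -0.1, 0.71]]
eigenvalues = [1.31, -0.72, -0.15]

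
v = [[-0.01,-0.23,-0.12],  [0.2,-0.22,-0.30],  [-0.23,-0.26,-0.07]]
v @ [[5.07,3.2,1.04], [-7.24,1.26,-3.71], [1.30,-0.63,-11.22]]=[[1.46,-0.25,2.19], [2.22,0.55,4.39], [0.63,-1.02,1.51]]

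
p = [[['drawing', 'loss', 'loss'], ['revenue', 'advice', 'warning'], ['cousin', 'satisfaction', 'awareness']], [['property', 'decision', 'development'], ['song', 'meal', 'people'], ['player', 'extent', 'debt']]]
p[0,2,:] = ['cousin', 'satisfaction', 'awareness']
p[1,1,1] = 'meal'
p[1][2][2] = 'debt'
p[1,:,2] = ['development', 'people', 'debt']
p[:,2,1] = ['satisfaction', 'extent']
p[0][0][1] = 'loss'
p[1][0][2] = 'development'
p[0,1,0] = 'revenue'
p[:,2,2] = ['awareness', 'debt']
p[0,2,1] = 'satisfaction'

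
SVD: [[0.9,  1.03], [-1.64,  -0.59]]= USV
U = [[-0.60,0.80], [0.80,0.60]]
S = [2.15, 0.54]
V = [[-0.86, -0.51], [-0.51, 0.86]]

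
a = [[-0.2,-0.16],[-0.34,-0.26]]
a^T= [[-0.20, -0.34], [-0.16, -0.26]]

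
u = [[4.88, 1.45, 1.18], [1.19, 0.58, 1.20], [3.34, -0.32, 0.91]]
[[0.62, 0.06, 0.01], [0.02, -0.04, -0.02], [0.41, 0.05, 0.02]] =u @ [[0.16, 0.03, 0.01], [-0.00, -0.01, -0.01], [-0.14, -0.06, -0.02]]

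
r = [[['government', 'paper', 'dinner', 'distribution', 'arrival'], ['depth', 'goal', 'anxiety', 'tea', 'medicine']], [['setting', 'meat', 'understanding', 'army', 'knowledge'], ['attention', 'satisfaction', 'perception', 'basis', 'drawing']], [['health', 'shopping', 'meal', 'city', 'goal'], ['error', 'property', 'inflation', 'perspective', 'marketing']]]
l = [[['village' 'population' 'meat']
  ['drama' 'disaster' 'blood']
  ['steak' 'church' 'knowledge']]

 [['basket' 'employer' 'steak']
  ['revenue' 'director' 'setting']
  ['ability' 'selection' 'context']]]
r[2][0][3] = 'city'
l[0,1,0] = 'drama'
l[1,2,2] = 'context'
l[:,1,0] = ['drama', 'revenue']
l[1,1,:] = ['revenue', 'director', 'setting']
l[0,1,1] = 'disaster'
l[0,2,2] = 'knowledge'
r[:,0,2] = ['dinner', 'understanding', 'meal']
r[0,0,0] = 'government'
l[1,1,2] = 'setting'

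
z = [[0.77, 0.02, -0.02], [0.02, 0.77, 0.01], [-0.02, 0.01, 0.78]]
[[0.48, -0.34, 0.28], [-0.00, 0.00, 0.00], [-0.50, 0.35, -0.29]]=z @ [[0.61,-0.43,0.35], [-0.01,0.01,-0.0], [-0.63,0.44,-0.36]]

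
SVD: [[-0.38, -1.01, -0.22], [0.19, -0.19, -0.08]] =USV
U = [[-0.99, -0.12], [-0.12, 0.99]]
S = [1.11, 0.25]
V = [[0.32, 0.92, 0.21],[0.94, -0.28, -0.21]]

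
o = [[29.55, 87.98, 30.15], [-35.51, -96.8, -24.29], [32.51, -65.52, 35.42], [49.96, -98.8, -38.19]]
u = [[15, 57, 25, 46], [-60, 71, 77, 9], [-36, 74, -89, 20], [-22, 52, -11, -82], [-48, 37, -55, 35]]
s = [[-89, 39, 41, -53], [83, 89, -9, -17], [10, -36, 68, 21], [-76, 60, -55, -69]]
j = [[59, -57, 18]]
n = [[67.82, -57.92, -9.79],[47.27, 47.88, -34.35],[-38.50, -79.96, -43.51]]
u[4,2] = -55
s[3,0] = -76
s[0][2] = 41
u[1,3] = 9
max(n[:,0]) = 67.82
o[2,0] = 32.51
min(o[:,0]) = -35.51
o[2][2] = 35.42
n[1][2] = -34.35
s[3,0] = -76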